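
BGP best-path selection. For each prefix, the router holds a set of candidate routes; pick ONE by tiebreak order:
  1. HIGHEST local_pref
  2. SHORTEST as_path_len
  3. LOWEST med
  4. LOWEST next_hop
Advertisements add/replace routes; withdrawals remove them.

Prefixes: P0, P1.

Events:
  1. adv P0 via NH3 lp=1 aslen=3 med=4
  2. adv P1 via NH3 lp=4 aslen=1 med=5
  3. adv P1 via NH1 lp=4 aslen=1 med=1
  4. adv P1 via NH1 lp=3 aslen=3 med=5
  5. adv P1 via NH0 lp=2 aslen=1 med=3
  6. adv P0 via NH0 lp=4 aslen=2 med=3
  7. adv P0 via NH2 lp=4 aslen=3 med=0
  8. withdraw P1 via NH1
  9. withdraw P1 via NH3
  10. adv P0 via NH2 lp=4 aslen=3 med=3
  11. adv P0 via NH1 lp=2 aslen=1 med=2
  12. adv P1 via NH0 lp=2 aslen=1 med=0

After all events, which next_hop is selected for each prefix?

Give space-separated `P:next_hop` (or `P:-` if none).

Answer: P0:NH0 P1:NH0

Derivation:
Op 1: best P0=NH3 P1=-
Op 2: best P0=NH3 P1=NH3
Op 3: best P0=NH3 P1=NH1
Op 4: best P0=NH3 P1=NH3
Op 5: best P0=NH3 P1=NH3
Op 6: best P0=NH0 P1=NH3
Op 7: best P0=NH0 P1=NH3
Op 8: best P0=NH0 P1=NH3
Op 9: best P0=NH0 P1=NH0
Op 10: best P0=NH0 P1=NH0
Op 11: best P0=NH0 P1=NH0
Op 12: best P0=NH0 P1=NH0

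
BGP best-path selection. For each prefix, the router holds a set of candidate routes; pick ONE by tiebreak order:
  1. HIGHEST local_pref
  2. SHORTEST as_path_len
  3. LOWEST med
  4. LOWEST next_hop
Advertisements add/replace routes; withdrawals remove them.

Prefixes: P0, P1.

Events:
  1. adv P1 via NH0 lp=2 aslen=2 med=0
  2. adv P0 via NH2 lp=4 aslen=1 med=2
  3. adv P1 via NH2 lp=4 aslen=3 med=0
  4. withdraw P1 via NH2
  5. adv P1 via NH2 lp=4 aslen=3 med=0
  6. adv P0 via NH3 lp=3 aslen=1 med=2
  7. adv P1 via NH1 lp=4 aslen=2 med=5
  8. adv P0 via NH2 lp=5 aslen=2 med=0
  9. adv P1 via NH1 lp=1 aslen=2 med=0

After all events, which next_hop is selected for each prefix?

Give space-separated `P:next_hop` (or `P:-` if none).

Op 1: best P0=- P1=NH0
Op 2: best P0=NH2 P1=NH0
Op 3: best P0=NH2 P1=NH2
Op 4: best P0=NH2 P1=NH0
Op 5: best P0=NH2 P1=NH2
Op 6: best P0=NH2 P1=NH2
Op 7: best P0=NH2 P1=NH1
Op 8: best P0=NH2 P1=NH1
Op 9: best P0=NH2 P1=NH2

Answer: P0:NH2 P1:NH2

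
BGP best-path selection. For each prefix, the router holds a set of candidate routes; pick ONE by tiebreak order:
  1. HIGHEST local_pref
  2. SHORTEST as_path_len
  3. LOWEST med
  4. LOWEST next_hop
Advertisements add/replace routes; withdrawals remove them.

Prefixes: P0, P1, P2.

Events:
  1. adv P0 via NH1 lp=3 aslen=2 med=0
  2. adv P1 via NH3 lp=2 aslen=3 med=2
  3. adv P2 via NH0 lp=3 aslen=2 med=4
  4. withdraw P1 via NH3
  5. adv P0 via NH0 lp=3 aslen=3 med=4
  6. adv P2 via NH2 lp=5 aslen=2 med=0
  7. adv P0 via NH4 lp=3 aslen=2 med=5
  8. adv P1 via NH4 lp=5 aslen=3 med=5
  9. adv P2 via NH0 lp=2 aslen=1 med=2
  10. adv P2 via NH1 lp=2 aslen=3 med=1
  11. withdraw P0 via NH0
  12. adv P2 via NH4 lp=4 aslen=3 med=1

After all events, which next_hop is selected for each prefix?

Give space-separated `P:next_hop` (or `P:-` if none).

Answer: P0:NH1 P1:NH4 P2:NH2

Derivation:
Op 1: best P0=NH1 P1=- P2=-
Op 2: best P0=NH1 P1=NH3 P2=-
Op 3: best P0=NH1 P1=NH3 P2=NH0
Op 4: best P0=NH1 P1=- P2=NH0
Op 5: best P0=NH1 P1=- P2=NH0
Op 6: best P0=NH1 P1=- P2=NH2
Op 7: best P0=NH1 P1=- P2=NH2
Op 8: best P0=NH1 P1=NH4 P2=NH2
Op 9: best P0=NH1 P1=NH4 P2=NH2
Op 10: best P0=NH1 P1=NH4 P2=NH2
Op 11: best P0=NH1 P1=NH4 P2=NH2
Op 12: best P0=NH1 P1=NH4 P2=NH2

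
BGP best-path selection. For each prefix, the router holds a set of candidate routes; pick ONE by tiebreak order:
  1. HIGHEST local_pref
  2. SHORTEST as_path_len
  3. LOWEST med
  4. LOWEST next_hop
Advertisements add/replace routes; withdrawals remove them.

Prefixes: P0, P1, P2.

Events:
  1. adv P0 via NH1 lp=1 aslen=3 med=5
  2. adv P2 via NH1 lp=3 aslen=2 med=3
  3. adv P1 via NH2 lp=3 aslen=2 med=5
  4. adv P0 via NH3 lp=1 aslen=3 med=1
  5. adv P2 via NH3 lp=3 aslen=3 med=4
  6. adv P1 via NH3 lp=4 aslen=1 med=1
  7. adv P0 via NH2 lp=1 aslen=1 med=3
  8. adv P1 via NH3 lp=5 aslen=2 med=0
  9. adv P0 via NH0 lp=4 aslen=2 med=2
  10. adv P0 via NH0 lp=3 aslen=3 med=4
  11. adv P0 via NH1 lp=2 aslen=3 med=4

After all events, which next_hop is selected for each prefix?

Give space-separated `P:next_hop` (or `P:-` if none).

Op 1: best P0=NH1 P1=- P2=-
Op 2: best P0=NH1 P1=- P2=NH1
Op 3: best P0=NH1 P1=NH2 P2=NH1
Op 4: best P0=NH3 P1=NH2 P2=NH1
Op 5: best P0=NH3 P1=NH2 P2=NH1
Op 6: best P0=NH3 P1=NH3 P2=NH1
Op 7: best P0=NH2 P1=NH3 P2=NH1
Op 8: best P0=NH2 P1=NH3 P2=NH1
Op 9: best P0=NH0 P1=NH3 P2=NH1
Op 10: best P0=NH0 P1=NH3 P2=NH1
Op 11: best P0=NH0 P1=NH3 P2=NH1

Answer: P0:NH0 P1:NH3 P2:NH1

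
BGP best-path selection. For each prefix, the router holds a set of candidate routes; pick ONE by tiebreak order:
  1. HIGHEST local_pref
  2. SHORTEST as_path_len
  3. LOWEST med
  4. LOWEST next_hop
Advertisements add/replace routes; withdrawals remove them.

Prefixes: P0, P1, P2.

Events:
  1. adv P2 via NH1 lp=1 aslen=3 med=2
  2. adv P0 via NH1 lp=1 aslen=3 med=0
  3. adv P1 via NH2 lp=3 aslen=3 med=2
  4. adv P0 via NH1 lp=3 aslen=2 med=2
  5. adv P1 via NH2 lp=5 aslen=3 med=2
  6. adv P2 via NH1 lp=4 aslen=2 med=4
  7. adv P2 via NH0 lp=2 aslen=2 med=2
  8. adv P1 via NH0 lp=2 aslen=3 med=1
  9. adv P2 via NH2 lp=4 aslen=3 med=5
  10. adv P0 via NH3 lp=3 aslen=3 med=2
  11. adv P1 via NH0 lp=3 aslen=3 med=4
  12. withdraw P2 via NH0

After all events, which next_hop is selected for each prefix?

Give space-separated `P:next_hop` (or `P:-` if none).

Op 1: best P0=- P1=- P2=NH1
Op 2: best P0=NH1 P1=- P2=NH1
Op 3: best P0=NH1 P1=NH2 P2=NH1
Op 4: best P0=NH1 P1=NH2 P2=NH1
Op 5: best P0=NH1 P1=NH2 P2=NH1
Op 6: best P0=NH1 P1=NH2 P2=NH1
Op 7: best P0=NH1 P1=NH2 P2=NH1
Op 8: best P0=NH1 P1=NH2 P2=NH1
Op 9: best P0=NH1 P1=NH2 P2=NH1
Op 10: best P0=NH1 P1=NH2 P2=NH1
Op 11: best P0=NH1 P1=NH2 P2=NH1
Op 12: best P0=NH1 P1=NH2 P2=NH1

Answer: P0:NH1 P1:NH2 P2:NH1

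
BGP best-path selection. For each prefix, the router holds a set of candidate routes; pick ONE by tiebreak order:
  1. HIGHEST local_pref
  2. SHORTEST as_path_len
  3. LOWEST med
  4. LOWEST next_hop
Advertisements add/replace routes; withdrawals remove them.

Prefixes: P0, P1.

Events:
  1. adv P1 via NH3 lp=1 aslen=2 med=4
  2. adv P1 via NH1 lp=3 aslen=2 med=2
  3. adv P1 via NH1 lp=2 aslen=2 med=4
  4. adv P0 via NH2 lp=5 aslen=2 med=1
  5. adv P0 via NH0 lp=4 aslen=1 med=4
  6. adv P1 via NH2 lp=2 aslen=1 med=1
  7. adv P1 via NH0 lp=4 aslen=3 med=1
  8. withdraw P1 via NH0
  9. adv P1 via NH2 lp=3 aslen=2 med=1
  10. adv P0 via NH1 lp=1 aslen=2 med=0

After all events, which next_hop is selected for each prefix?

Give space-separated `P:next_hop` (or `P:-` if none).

Answer: P0:NH2 P1:NH2

Derivation:
Op 1: best P0=- P1=NH3
Op 2: best P0=- P1=NH1
Op 3: best P0=- P1=NH1
Op 4: best P0=NH2 P1=NH1
Op 5: best P0=NH2 P1=NH1
Op 6: best P0=NH2 P1=NH2
Op 7: best P0=NH2 P1=NH0
Op 8: best P0=NH2 P1=NH2
Op 9: best P0=NH2 P1=NH2
Op 10: best P0=NH2 P1=NH2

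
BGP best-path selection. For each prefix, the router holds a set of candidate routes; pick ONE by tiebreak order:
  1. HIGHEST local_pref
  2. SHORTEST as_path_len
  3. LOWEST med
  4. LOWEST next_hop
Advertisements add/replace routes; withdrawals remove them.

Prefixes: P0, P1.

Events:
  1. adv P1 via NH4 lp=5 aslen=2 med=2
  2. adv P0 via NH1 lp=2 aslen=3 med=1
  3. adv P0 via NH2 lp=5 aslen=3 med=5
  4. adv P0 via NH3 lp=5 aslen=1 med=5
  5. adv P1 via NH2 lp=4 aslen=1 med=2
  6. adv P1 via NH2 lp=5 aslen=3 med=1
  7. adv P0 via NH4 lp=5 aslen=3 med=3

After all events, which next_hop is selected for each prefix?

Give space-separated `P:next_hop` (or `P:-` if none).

Answer: P0:NH3 P1:NH4

Derivation:
Op 1: best P0=- P1=NH4
Op 2: best P0=NH1 P1=NH4
Op 3: best P0=NH2 P1=NH4
Op 4: best P0=NH3 P1=NH4
Op 5: best P0=NH3 P1=NH4
Op 6: best P0=NH3 P1=NH4
Op 7: best P0=NH3 P1=NH4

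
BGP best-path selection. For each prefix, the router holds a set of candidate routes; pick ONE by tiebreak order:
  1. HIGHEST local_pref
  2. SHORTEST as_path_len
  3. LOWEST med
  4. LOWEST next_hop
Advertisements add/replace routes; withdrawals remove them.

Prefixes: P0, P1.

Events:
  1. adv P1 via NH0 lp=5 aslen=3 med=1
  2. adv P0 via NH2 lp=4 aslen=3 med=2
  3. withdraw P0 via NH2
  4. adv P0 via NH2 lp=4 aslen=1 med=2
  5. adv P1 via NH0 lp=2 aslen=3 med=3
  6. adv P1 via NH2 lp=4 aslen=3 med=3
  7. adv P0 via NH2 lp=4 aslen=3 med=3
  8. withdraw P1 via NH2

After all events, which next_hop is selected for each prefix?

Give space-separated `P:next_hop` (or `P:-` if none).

Answer: P0:NH2 P1:NH0

Derivation:
Op 1: best P0=- P1=NH0
Op 2: best P0=NH2 P1=NH0
Op 3: best P0=- P1=NH0
Op 4: best P0=NH2 P1=NH0
Op 5: best P0=NH2 P1=NH0
Op 6: best P0=NH2 P1=NH2
Op 7: best P0=NH2 P1=NH2
Op 8: best P0=NH2 P1=NH0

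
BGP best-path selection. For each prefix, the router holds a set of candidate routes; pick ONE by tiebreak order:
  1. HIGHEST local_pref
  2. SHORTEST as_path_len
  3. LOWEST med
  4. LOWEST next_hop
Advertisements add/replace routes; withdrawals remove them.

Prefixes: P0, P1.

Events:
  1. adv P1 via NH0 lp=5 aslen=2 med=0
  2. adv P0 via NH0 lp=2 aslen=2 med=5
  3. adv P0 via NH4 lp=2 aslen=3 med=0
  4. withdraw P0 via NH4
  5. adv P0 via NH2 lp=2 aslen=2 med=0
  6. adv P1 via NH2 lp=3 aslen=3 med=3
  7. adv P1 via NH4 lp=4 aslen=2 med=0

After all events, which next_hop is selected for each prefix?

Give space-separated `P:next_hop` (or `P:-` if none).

Answer: P0:NH2 P1:NH0

Derivation:
Op 1: best P0=- P1=NH0
Op 2: best P0=NH0 P1=NH0
Op 3: best P0=NH0 P1=NH0
Op 4: best P0=NH0 P1=NH0
Op 5: best P0=NH2 P1=NH0
Op 6: best P0=NH2 P1=NH0
Op 7: best P0=NH2 P1=NH0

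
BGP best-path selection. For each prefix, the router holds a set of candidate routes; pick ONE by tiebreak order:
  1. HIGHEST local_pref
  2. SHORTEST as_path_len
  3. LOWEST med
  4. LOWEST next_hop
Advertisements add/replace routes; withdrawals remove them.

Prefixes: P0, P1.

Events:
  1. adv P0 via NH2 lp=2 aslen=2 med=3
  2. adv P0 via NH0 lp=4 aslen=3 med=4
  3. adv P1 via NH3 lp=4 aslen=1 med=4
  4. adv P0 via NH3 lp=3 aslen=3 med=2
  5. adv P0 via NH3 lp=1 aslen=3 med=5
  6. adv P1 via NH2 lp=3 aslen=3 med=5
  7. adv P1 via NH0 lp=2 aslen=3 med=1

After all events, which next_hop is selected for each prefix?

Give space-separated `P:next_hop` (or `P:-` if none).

Answer: P0:NH0 P1:NH3

Derivation:
Op 1: best P0=NH2 P1=-
Op 2: best P0=NH0 P1=-
Op 3: best P0=NH0 P1=NH3
Op 4: best P0=NH0 P1=NH3
Op 5: best P0=NH0 P1=NH3
Op 6: best P0=NH0 P1=NH3
Op 7: best P0=NH0 P1=NH3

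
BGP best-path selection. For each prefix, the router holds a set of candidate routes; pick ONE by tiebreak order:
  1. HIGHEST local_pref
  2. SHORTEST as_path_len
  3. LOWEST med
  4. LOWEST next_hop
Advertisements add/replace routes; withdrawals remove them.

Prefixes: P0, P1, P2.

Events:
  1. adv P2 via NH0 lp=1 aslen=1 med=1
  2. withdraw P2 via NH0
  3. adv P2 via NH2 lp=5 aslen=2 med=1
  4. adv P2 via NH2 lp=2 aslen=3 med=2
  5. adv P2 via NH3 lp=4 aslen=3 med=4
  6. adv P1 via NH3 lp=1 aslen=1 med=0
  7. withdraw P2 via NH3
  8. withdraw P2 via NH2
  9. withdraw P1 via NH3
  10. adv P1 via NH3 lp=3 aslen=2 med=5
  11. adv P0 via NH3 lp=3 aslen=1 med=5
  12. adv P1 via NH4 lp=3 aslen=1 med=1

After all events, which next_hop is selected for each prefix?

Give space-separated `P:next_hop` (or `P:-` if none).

Op 1: best P0=- P1=- P2=NH0
Op 2: best P0=- P1=- P2=-
Op 3: best P0=- P1=- P2=NH2
Op 4: best P0=- P1=- P2=NH2
Op 5: best P0=- P1=- P2=NH3
Op 6: best P0=- P1=NH3 P2=NH3
Op 7: best P0=- P1=NH3 P2=NH2
Op 8: best P0=- P1=NH3 P2=-
Op 9: best P0=- P1=- P2=-
Op 10: best P0=- P1=NH3 P2=-
Op 11: best P0=NH3 P1=NH3 P2=-
Op 12: best P0=NH3 P1=NH4 P2=-

Answer: P0:NH3 P1:NH4 P2:-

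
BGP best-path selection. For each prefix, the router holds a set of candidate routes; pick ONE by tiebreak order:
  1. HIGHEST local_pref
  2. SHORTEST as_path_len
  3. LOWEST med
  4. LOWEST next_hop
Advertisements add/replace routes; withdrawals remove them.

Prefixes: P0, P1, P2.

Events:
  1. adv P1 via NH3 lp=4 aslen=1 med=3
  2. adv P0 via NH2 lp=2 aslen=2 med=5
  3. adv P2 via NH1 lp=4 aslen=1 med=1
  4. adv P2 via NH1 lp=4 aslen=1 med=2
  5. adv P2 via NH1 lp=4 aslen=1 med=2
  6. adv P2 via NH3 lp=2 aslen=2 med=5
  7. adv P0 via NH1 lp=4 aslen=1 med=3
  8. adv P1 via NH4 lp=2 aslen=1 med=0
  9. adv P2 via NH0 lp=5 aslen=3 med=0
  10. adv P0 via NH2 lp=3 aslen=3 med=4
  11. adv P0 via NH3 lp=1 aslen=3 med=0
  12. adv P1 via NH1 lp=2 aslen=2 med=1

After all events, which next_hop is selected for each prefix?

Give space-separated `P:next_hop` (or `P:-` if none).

Op 1: best P0=- P1=NH3 P2=-
Op 2: best P0=NH2 P1=NH3 P2=-
Op 3: best P0=NH2 P1=NH3 P2=NH1
Op 4: best P0=NH2 P1=NH3 P2=NH1
Op 5: best P0=NH2 P1=NH3 P2=NH1
Op 6: best P0=NH2 P1=NH3 P2=NH1
Op 7: best P0=NH1 P1=NH3 P2=NH1
Op 8: best P0=NH1 P1=NH3 P2=NH1
Op 9: best P0=NH1 P1=NH3 P2=NH0
Op 10: best P0=NH1 P1=NH3 P2=NH0
Op 11: best P0=NH1 P1=NH3 P2=NH0
Op 12: best P0=NH1 P1=NH3 P2=NH0

Answer: P0:NH1 P1:NH3 P2:NH0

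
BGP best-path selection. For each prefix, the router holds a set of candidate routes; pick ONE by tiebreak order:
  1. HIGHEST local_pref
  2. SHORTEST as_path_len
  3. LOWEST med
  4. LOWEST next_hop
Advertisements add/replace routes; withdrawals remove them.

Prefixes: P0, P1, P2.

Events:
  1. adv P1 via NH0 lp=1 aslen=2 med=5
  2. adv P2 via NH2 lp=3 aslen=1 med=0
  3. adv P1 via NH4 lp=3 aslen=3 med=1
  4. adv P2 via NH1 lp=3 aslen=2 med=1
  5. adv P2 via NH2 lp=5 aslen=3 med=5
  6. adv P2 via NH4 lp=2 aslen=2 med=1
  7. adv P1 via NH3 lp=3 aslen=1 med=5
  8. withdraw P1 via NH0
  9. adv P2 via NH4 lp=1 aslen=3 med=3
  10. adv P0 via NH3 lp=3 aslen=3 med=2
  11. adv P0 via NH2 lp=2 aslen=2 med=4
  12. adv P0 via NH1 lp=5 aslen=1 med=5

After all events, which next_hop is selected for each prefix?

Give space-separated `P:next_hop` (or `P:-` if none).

Op 1: best P0=- P1=NH0 P2=-
Op 2: best P0=- P1=NH0 P2=NH2
Op 3: best P0=- P1=NH4 P2=NH2
Op 4: best P0=- P1=NH4 P2=NH2
Op 5: best P0=- P1=NH4 P2=NH2
Op 6: best P0=- P1=NH4 P2=NH2
Op 7: best P0=- P1=NH3 P2=NH2
Op 8: best P0=- P1=NH3 P2=NH2
Op 9: best P0=- P1=NH3 P2=NH2
Op 10: best P0=NH3 P1=NH3 P2=NH2
Op 11: best P0=NH3 P1=NH3 P2=NH2
Op 12: best P0=NH1 P1=NH3 P2=NH2

Answer: P0:NH1 P1:NH3 P2:NH2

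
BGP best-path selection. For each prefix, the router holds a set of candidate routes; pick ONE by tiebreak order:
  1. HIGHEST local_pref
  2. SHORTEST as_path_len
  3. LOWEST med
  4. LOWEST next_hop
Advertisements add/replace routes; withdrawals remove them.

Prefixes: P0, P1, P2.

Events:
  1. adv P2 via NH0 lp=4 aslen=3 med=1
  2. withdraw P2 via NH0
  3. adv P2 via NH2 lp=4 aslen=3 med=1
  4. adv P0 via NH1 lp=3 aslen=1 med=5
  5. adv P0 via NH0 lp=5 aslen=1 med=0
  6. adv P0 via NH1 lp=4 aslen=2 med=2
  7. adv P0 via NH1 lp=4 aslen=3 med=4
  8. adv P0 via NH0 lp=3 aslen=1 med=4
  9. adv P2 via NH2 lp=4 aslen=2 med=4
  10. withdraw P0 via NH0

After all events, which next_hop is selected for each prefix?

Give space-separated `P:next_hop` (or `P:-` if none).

Answer: P0:NH1 P1:- P2:NH2

Derivation:
Op 1: best P0=- P1=- P2=NH0
Op 2: best P0=- P1=- P2=-
Op 3: best P0=- P1=- P2=NH2
Op 4: best P0=NH1 P1=- P2=NH2
Op 5: best P0=NH0 P1=- P2=NH2
Op 6: best P0=NH0 P1=- P2=NH2
Op 7: best P0=NH0 P1=- P2=NH2
Op 8: best P0=NH1 P1=- P2=NH2
Op 9: best P0=NH1 P1=- P2=NH2
Op 10: best P0=NH1 P1=- P2=NH2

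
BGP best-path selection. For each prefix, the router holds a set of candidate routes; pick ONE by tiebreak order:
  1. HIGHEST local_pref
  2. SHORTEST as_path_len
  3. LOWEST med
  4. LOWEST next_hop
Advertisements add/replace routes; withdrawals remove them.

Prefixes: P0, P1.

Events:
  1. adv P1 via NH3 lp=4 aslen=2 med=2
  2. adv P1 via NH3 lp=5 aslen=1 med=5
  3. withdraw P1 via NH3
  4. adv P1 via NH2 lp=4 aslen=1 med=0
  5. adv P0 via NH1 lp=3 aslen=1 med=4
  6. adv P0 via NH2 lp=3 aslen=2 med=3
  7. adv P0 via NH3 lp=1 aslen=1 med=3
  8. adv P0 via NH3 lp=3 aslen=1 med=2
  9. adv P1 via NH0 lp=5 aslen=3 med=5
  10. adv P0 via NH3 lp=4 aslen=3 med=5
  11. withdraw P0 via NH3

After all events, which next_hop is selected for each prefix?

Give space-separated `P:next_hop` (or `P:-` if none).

Op 1: best P0=- P1=NH3
Op 2: best P0=- P1=NH3
Op 3: best P0=- P1=-
Op 4: best P0=- P1=NH2
Op 5: best P0=NH1 P1=NH2
Op 6: best P0=NH1 P1=NH2
Op 7: best P0=NH1 P1=NH2
Op 8: best P0=NH3 P1=NH2
Op 9: best P0=NH3 P1=NH0
Op 10: best P0=NH3 P1=NH0
Op 11: best P0=NH1 P1=NH0

Answer: P0:NH1 P1:NH0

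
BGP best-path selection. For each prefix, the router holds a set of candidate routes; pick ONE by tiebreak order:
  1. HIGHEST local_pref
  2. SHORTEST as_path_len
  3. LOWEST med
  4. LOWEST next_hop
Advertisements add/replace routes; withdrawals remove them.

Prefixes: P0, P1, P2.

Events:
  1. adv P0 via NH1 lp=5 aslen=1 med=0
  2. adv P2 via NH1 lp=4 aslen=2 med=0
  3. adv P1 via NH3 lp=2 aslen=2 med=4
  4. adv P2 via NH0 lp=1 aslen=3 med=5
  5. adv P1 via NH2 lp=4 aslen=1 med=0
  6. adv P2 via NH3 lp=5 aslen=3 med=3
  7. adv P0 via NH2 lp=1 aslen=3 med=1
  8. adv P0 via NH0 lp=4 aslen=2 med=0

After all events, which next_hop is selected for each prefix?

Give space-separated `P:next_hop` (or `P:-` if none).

Op 1: best P0=NH1 P1=- P2=-
Op 2: best P0=NH1 P1=- P2=NH1
Op 3: best P0=NH1 P1=NH3 P2=NH1
Op 4: best P0=NH1 P1=NH3 P2=NH1
Op 5: best P0=NH1 P1=NH2 P2=NH1
Op 6: best P0=NH1 P1=NH2 P2=NH3
Op 7: best P0=NH1 P1=NH2 P2=NH3
Op 8: best P0=NH1 P1=NH2 P2=NH3

Answer: P0:NH1 P1:NH2 P2:NH3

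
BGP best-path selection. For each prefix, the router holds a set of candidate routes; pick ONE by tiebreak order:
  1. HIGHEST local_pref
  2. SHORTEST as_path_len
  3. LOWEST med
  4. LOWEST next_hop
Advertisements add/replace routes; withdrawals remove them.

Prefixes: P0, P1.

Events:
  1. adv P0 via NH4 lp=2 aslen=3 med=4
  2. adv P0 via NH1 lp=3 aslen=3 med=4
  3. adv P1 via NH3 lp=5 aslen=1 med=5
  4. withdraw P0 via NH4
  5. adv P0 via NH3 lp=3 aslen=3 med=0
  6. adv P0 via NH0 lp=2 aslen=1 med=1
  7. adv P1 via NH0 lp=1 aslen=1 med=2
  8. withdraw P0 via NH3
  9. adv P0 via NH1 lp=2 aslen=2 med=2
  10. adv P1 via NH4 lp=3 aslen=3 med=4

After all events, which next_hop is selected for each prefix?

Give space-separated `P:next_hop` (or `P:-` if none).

Answer: P0:NH0 P1:NH3

Derivation:
Op 1: best P0=NH4 P1=-
Op 2: best P0=NH1 P1=-
Op 3: best P0=NH1 P1=NH3
Op 4: best P0=NH1 P1=NH3
Op 5: best P0=NH3 P1=NH3
Op 6: best P0=NH3 P1=NH3
Op 7: best P0=NH3 P1=NH3
Op 8: best P0=NH1 P1=NH3
Op 9: best P0=NH0 P1=NH3
Op 10: best P0=NH0 P1=NH3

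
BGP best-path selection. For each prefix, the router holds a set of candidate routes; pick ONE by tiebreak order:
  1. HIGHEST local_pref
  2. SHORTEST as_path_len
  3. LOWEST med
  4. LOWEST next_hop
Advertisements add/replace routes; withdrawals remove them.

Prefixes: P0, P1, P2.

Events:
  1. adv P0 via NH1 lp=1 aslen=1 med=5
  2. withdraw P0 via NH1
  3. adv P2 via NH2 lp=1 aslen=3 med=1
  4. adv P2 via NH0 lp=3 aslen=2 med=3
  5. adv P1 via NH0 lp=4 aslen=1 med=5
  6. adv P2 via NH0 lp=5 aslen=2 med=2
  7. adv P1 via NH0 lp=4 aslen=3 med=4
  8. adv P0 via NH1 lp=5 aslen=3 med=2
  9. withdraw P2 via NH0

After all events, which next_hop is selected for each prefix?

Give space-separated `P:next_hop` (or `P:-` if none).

Op 1: best P0=NH1 P1=- P2=-
Op 2: best P0=- P1=- P2=-
Op 3: best P0=- P1=- P2=NH2
Op 4: best P0=- P1=- P2=NH0
Op 5: best P0=- P1=NH0 P2=NH0
Op 6: best P0=- P1=NH0 P2=NH0
Op 7: best P0=- P1=NH0 P2=NH0
Op 8: best P0=NH1 P1=NH0 P2=NH0
Op 9: best P0=NH1 P1=NH0 P2=NH2

Answer: P0:NH1 P1:NH0 P2:NH2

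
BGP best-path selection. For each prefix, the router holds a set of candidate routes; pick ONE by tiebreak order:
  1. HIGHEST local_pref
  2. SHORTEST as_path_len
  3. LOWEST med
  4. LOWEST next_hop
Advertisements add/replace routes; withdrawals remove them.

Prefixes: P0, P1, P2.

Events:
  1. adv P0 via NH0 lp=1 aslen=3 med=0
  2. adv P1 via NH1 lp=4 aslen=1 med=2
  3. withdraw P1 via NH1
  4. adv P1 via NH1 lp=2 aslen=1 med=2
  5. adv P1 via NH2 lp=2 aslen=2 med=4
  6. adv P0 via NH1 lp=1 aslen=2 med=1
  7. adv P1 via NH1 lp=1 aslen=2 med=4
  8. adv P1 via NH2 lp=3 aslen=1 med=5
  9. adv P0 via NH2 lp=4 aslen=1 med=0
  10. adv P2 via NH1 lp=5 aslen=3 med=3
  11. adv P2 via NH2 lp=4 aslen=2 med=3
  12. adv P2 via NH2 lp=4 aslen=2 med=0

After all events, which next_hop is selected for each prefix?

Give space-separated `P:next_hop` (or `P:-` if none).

Op 1: best P0=NH0 P1=- P2=-
Op 2: best P0=NH0 P1=NH1 P2=-
Op 3: best P0=NH0 P1=- P2=-
Op 4: best P0=NH0 P1=NH1 P2=-
Op 5: best P0=NH0 P1=NH1 P2=-
Op 6: best P0=NH1 P1=NH1 P2=-
Op 7: best P0=NH1 P1=NH2 P2=-
Op 8: best P0=NH1 P1=NH2 P2=-
Op 9: best P0=NH2 P1=NH2 P2=-
Op 10: best P0=NH2 P1=NH2 P2=NH1
Op 11: best P0=NH2 P1=NH2 P2=NH1
Op 12: best P0=NH2 P1=NH2 P2=NH1

Answer: P0:NH2 P1:NH2 P2:NH1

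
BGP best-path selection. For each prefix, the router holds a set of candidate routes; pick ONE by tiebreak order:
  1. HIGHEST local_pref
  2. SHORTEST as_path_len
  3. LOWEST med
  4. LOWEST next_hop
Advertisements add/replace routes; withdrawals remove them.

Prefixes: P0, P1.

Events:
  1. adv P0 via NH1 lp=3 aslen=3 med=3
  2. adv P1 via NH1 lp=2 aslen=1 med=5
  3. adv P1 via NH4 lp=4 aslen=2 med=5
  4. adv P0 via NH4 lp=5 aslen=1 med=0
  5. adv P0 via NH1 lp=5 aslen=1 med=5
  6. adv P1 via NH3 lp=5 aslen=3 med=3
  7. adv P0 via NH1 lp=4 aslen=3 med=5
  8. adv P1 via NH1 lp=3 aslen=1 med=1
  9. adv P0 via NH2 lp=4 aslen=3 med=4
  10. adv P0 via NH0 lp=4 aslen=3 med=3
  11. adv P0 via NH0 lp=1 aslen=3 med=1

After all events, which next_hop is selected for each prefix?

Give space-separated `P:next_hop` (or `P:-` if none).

Op 1: best P0=NH1 P1=-
Op 2: best P0=NH1 P1=NH1
Op 3: best P0=NH1 P1=NH4
Op 4: best P0=NH4 P1=NH4
Op 5: best P0=NH4 P1=NH4
Op 6: best P0=NH4 P1=NH3
Op 7: best P0=NH4 P1=NH3
Op 8: best P0=NH4 P1=NH3
Op 9: best P0=NH4 P1=NH3
Op 10: best P0=NH4 P1=NH3
Op 11: best P0=NH4 P1=NH3

Answer: P0:NH4 P1:NH3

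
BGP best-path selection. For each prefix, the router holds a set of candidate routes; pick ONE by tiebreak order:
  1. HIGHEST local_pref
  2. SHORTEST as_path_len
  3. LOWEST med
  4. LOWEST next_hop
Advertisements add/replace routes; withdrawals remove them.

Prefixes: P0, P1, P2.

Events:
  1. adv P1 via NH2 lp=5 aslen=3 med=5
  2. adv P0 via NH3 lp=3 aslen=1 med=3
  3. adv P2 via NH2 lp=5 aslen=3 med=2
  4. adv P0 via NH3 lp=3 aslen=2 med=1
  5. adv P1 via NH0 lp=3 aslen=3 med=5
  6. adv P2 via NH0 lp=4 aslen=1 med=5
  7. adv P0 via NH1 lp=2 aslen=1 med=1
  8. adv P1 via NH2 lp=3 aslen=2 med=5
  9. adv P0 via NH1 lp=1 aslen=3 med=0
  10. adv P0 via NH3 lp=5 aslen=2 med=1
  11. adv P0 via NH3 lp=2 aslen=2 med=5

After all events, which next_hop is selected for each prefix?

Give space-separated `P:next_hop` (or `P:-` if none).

Answer: P0:NH3 P1:NH2 P2:NH2

Derivation:
Op 1: best P0=- P1=NH2 P2=-
Op 2: best P0=NH3 P1=NH2 P2=-
Op 3: best P0=NH3 P1=NH2 P2=NH2
Op 4: best P0=NH3 P1=NH2 P2=NH2
Op 5: best P0=NH3 P1=NH2 P2=NH2
Op 6: best P0=NH3 P1=NH2 P2=NH2
Op 7: best P0=NH3 P1=NH2 P2=NH2
Op 8: best P0=NH3 P1=NH2 P2=NH2
Op 9: best P0=NH3 P1=NH2 P2=NH2
Op 10: best P0=NH3 P1=NH2 P2=NH2
Op 11: best P0=NH3 P1=NH2 P2=NH2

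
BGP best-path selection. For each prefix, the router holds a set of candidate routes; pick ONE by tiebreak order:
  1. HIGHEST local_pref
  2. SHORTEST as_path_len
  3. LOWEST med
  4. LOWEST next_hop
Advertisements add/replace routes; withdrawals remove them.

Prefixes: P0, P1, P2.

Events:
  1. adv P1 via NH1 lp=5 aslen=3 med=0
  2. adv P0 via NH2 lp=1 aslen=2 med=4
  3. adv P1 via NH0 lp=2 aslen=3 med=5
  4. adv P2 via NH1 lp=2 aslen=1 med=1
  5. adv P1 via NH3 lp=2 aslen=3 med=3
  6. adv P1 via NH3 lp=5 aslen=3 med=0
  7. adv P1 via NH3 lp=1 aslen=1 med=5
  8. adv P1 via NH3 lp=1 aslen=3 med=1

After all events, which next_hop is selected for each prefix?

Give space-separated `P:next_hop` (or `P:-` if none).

Op 1: best P0=- P1=NH1 P2=-
Op 2: best P0=NH2 P1=NH1 P2=-
Op 3: best P0=NH2 P1=NH1 P2=-
Op 4: best P0=NH2 P1=NH1 P2=NH1
Op 5: best P0=NH2 P1=NH1 P2=NH1
Op 6: best P0=NH2 P1=NH1 P2=NH1
Op 7: best P0=NH2 P1=NH1 P2=NH1
Op 8: best P0=NH2 P1=NH1 P2=NH1

Answer: P0:NH2 P1:NH1 P2:NH1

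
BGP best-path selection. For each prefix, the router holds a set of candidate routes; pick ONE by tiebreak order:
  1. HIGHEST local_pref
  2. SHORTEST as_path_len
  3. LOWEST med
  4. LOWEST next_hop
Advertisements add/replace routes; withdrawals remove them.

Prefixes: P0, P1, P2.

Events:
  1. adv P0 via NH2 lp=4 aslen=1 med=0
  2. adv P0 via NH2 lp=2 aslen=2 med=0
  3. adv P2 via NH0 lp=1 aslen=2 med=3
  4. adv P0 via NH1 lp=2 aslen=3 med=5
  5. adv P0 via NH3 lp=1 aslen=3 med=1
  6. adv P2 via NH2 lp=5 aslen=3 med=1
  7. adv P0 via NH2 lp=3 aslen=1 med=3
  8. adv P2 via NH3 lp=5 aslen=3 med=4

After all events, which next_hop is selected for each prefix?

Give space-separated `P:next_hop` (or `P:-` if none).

Answer: P0:NH2 P1:- P2:NH2

Derivation:
Op 1: best P0=NH2 P1=- P2=-
Op 2: best P0=NH2 P1=- P2=-
Op 3: best P0=NH2 P1=- P2=NH0
Op 4: best P0=NH2 P1=- P2=NH0
Op 5: best P0=NH2 P1=- P2=NH0
Op 6: best P0=NH2 P1=- P2=NH2
Op 7: best P0=NH2 P1=- P2=NH2
Op 8: best P0=NH2 P1=- P2=NH2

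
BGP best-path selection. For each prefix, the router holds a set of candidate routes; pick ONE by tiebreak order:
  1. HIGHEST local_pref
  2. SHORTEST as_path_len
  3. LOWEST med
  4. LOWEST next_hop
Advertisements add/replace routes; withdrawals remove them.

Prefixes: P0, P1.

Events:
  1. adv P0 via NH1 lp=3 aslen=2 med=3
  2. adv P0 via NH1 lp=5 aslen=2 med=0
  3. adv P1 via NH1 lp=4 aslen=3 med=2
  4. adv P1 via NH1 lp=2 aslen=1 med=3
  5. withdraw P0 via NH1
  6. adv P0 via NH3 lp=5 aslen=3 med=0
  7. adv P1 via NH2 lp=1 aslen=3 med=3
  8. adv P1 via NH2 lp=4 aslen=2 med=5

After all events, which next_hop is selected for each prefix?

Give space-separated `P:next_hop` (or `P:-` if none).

Answer: P0:NH3 P1:NH2

Derivation:
Op 1: best P0=NH1 P1=-
Op 2: best P0=NH1 P1=-
Op 3: best P0=NH1 P1=NH1
Op 4: best P0=NH1 P1=NH1
Op 5: best P0=- P1=NH1
Op 6: best P0=NH3 P1=NH1
Op 7: best P0=NH3 P1=NH1
Op 8: best P0=NH3 P1=NH2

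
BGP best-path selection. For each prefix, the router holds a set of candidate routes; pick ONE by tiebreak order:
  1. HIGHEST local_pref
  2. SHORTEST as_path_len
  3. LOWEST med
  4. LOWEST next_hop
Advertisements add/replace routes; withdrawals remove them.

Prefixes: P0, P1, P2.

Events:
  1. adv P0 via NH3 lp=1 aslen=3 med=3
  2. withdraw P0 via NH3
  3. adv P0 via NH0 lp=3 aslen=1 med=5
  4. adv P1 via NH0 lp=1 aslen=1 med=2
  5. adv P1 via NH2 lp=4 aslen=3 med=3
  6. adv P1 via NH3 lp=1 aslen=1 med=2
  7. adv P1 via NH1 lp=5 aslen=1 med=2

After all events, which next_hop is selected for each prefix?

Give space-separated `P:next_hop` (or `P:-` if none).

Answer: P0:NH0 P1:NH1 P2:-

Derivation:
Op 1: best P0=NH3 P1=- P2=-
Op 2: best P0=- P1=- P2=-
Op 3: best P0=NH0 P1=- P2=-
Op 4: best P0=NH0 P1=NH0 P2=-
Op 5: best P0=NH0 P1=NH2 P2=-
Op 6: best P0=NH0 P1=NH2 P2=-
Op 7: best P0=NH0 P1=NH1 P2=-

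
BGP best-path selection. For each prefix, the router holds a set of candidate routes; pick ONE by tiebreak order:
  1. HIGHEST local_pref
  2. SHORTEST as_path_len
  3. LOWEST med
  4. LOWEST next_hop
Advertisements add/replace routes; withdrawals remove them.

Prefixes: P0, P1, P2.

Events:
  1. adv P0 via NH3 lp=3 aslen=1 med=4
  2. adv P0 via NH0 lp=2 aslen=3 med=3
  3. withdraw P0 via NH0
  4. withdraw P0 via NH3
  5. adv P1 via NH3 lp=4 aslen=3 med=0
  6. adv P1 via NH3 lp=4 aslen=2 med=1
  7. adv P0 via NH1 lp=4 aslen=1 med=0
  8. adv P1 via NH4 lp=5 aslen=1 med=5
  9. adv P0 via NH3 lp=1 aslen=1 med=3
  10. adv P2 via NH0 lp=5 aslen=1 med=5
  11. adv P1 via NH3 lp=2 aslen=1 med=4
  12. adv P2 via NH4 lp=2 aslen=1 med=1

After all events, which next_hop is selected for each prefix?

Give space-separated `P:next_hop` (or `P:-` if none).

Answer: P0:NH1 P1:NH4 P2:NH0

Derivation:
Op 1: best P0=NH3 P1=- P2=-
Op 2: best P0=NH3 P1=- P2=-
Op 3: best P0=NH3 P1=- P2=-
Op 4: best P0=- P1=- P2=-
Op 5: best P0=- P1=NH3 P2=-
Op 6: best P0=- P1=NH3 P2=-
Op 7: best P0=NH1 P1=NH3 P2=-
Op 8: best P0=NH1 P1=NH4 P2=-
Op 9: best P0=NH1 P1=NH4 P2=-
Op 10: best P0=NH1 P1=NH4 P2=NH0
Op 11: best P0=NH1 P1=NH4 P2=NH0
Op 12: best P0=NH1 P1=NH4 P2=NH0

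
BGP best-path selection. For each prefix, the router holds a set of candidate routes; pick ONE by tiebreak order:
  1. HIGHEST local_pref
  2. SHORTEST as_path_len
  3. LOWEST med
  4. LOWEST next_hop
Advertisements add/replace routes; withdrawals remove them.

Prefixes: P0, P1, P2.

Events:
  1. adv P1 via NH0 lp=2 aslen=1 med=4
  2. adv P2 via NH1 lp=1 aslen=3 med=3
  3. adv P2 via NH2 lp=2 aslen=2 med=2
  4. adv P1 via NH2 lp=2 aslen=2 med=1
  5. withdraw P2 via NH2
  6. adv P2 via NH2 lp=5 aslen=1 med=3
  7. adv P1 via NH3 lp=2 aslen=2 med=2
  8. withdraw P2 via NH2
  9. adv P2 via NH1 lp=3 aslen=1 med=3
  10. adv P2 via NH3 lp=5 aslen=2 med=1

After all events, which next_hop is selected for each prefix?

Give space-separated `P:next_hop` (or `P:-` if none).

Op 1: best P0=- P1=NH0 P2=-
Op 2: best P0=- P1=NH0 P2=NH1
Op 3: best P0=- P1=NH0 P2=NH2
Op 4: best P0=- P1=NH0 P2=NH2
Op 5: best P0=- P1=NH0 P2=NH1
Op 6: best P0=- P1=NH0 P2=NH2
Op 7: best P0=- P1=NH0 P2=NH2
Op 8: best P0=- P1=NH0 P2=NH1
Op 9: best P0=- P1=NH0 P2=NH1
Op 10: best P0=- P1=NH0 P2=NH3

Answer: P0:- P1:NH0 P2:NH3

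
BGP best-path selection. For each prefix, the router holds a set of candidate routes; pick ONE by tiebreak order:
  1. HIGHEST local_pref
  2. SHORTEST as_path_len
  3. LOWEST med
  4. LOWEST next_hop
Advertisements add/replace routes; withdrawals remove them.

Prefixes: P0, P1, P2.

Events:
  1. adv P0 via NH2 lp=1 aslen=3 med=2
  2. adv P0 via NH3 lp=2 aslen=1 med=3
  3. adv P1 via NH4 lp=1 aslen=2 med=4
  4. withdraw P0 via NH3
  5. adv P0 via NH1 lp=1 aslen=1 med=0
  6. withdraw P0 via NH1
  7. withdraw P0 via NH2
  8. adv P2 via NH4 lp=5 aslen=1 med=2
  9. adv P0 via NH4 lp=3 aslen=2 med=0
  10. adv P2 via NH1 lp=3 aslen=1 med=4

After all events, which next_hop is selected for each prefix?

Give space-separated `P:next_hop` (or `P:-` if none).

Op 1: best P0=NH2 P1=- P2=-
Op 2: best P0=NH3 P1=- P2=-
Op 3: best P0=NH3 P1=NH4 P2=-
Op 4: best P0=NH2 P1=NH4 P2=-
Op 5: best P0=NH1 P1=NH4 P2=-
Op 6: best P0=NH2 P1=NH4 P2=-
Op 7: best P0=- P1=NH4 P2=-
Op 8: best P0=- P1=NH4 P2=NH4
Op 9: best P0=NH4 P1=NH4 P2=NH4
Op 10: best P0=NH4 P1=NH4 P2=NH4

Answer: P0:NH4 P1:NH4 P2:NH4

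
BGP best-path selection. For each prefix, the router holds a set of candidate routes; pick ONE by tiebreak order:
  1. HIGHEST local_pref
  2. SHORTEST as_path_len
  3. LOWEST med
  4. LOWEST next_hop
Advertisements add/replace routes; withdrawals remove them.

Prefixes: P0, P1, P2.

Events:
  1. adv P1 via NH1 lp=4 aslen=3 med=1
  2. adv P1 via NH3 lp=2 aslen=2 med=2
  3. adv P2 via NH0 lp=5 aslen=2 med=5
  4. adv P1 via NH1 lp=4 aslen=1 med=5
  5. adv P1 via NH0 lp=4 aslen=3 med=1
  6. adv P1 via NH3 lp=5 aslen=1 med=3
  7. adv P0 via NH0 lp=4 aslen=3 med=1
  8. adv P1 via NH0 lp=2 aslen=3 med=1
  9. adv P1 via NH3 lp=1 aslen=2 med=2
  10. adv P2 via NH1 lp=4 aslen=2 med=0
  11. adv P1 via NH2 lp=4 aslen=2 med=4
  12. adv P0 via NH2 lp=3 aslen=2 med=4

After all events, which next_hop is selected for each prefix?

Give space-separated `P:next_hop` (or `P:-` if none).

Answer: P0:NH0 P1:NH1 P2:NH0

Derivation:
Op 1: best P0=- P1=NH1 P2=-
Op 2: best P0=- P1=NH1 P2=-
Op 3: best P0=- P1=NH1 P2=NH0
Op 4: best P0=- P1=NH1 P2=NH0
Op 5: best P0=- P1=NH1 P2=NH0
Op 6: best P0=- P1=NH3 P2=NH0
Op 7: best P0=NH0 P1=NH3 P2=NH0
Op 8: best P0=NH0 P1=NH3 P2=NH0
Op 9: best P0=NH0 P1=NH1 P2=NH0
Op 10: best P0=NH0 P1=NH1 P2=NH0
Op 11: best P0=NH0 P1=NH1 P2=NH0
Op 12: best P0=NH0 P1=NH1 P2=NH0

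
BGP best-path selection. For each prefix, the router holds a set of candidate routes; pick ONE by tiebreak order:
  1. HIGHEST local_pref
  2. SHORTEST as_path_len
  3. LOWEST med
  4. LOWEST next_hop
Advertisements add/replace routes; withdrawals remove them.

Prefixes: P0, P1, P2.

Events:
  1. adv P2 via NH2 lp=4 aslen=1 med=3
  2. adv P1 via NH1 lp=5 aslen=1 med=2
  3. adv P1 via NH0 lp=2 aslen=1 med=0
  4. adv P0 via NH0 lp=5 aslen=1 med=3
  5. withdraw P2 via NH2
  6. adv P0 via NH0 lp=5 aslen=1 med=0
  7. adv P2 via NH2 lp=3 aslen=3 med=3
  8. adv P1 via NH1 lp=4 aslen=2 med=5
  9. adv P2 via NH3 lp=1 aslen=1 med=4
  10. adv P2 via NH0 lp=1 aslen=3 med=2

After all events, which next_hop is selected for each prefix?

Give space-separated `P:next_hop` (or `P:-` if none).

Answer: P0:NH0 P1:NH1 P2:NH2

Derivation:
Op 1: best P0=- P1=- P2=NH2
Op 2: best P0=- P1=NH1 P2=NH2
Op 3: best P0=- P1=NH1 P2=NH2
Op 4: best P0=NH0 P1=NH1 P2=NH2
Op 5: best P0=NH0 P1=NH1 P2=-
Op 6: best P0=NH0 P1=NH1 P2=-
Op 7: best P0=NH0 P1=NH1 P2=NH2
Op 8: best P0=NH0 P1=NH1 P2=NH2
Op 9: best P0=NH0 P1=NH1 P2=NH2
Op 10: best P0=NH0 P1=NH1 P2=NH2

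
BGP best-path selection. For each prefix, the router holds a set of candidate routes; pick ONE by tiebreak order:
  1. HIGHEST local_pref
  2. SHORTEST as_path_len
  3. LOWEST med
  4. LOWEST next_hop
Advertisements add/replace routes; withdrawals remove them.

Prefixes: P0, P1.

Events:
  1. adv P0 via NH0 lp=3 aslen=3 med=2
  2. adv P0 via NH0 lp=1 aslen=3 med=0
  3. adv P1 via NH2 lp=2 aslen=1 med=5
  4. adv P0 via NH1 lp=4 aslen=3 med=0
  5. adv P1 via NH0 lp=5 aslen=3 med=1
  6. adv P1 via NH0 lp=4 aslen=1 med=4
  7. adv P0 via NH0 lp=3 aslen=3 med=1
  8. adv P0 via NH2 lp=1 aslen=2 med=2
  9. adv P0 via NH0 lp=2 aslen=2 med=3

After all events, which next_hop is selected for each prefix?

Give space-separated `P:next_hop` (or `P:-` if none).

Op 1: best P0=NH0 P1=-
Op 2: best P0=NH0 P1=-
Op 3: best P0=NH0 P1=NH2
Op 4: best P0=NH1 P1=NH2
Op 5: best P0=NH1 P1=NH0
Op 6: best P0=NH1 P1=NH0
Op 7: best P0=NH1 P1=NH0
Op 8: best P0=NH1 P1=NH0
Op 9: best P0=NH1 P1=NH0

Answer: P0:NH1 P1:NH0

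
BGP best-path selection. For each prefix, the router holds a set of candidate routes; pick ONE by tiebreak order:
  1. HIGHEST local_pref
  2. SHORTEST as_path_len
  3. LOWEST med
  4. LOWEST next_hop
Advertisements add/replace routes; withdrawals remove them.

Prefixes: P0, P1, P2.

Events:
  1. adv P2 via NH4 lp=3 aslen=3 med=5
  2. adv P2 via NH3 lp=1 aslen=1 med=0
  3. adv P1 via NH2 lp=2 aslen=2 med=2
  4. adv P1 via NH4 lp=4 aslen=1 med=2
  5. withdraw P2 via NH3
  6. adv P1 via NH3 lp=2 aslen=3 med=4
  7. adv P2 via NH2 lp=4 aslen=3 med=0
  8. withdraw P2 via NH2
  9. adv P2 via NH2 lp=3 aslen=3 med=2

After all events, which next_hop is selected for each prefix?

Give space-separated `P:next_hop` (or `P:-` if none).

Answer: P0:- P1:NH4 P2:NH2

Derivation:
Op 1: best P0=- P1=- P2=NH4
Op 2: best P0=- P1=- P2=NH4
Op 3: best P0=- P1=NH2 P2=NH4
Op 4: best P0=- P1=NH4 P2=NH4
Op 5: best P0=- P1=NH4 P2=NH4
Op 6: best P0=- P1=NH4 P2=NH4
Op 7: best P0=- P1=NH4 P2=NH2
Op 8: best P0=- P1=NH4 P2=NH4
Op 9: best P0=- P1=NH4 P2=NH2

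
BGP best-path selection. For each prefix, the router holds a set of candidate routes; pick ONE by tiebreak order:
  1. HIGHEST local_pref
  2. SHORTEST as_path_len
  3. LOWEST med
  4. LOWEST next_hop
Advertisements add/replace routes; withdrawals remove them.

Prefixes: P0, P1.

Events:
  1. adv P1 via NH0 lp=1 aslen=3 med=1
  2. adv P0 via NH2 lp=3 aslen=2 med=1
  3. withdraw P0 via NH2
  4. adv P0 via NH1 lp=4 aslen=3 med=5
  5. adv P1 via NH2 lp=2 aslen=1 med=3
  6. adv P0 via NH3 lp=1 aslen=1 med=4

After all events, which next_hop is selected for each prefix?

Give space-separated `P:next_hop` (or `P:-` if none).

Op 1: best P0=- P1=NH0
Op 2: best P0=NH2 P1=NH0
Op 3: best P0=- P1=NH0
Op 4: best P0=NH1 P1=NH0
Op 5: best P0=NH1 P1=NH2
Op 6: best P0=NH1 P1=NH2

Answer: P0:NH1 P1:NH2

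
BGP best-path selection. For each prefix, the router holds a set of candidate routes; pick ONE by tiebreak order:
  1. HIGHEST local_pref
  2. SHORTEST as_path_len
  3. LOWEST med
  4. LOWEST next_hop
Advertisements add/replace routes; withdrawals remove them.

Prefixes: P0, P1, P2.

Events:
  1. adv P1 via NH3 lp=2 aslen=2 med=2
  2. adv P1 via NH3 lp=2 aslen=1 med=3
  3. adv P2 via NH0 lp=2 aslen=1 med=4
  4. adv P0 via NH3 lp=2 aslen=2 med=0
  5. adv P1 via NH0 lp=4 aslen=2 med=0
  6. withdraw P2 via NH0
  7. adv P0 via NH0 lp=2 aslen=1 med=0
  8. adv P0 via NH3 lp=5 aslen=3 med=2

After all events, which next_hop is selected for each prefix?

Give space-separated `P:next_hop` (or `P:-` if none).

Op 1: best P0=- P1=NH3 P2=-
Op 2: best P0=- P1=NH3 P2=-
Op 3: best P0=- P1=NH3 P2=NH0
Op 4: best P0=NH3 P1=NH3 P2=NH0
Op 5: best P0=NH3 P1=NH0 P2=NH0
Op 6: best P0=NH3 P1=NH0 P2=-
Op 7: best P0=NH0 P1=NH0 P2=-
Op 8: best P0=NH3 P1=NH0 P2=-

Answer: P0:NH3 P1:NH0 P2:-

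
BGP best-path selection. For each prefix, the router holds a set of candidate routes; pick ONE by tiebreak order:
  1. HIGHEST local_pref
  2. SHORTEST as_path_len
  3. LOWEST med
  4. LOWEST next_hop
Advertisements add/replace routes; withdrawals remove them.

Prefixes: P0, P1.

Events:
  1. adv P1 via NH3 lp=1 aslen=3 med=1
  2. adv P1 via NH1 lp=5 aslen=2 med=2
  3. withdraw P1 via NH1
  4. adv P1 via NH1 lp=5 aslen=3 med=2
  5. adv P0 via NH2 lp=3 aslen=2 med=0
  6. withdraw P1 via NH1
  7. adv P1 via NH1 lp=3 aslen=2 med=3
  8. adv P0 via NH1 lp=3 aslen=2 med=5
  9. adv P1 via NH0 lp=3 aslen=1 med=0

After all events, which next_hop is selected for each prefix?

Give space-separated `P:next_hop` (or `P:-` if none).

Op 1: best P0=- P1=NH3
Op 2: best P0=- P1=NH1
Op 3: best P0=- P1=NH3
Op 4: best P0=- P1=NH1
Op 5: best P0=NH2 P1=NH1
Op 6: best P0=NH2 P1=NH3
Op 7: best P0=NH2 P1=NH1
Op 8: best P0=NH2 P1=NH1
Op 9: best P0=NH2 P1=NH0

Answer: P0:NH2 P1:NH0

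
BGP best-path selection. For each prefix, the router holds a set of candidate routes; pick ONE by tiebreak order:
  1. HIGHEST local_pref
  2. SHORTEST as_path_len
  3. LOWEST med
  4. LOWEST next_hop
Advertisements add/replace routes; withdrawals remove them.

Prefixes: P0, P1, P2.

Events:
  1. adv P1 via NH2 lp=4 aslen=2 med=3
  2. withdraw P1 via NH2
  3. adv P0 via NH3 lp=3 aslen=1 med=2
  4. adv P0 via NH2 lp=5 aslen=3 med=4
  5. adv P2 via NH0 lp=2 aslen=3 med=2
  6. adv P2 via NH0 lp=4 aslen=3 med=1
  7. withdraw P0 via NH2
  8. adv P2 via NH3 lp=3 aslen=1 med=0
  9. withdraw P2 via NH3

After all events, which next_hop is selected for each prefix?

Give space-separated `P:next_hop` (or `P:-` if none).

Answer: P0:NH3 P1:- P2:NH0

Derivation:
Op 1: best P0=- P1=NH2 P2=-
Op 2: best P0=- P1=- P2=-
Op 3: best P0=NH3 P1=- P2=-
Op 4: best P0=NH2 P1=- P2=-
Op 5: best P0=NH2 P1=- P2=NH0
Op 6: best P0=NH2 P1=- P2=NH0
Op 7: best P0=NH3 P1=- P2=NH0
Op 8: best P0=NH3 P1=- P2=NH0
Op 9: best P0=NH3 P1=- P2=NH0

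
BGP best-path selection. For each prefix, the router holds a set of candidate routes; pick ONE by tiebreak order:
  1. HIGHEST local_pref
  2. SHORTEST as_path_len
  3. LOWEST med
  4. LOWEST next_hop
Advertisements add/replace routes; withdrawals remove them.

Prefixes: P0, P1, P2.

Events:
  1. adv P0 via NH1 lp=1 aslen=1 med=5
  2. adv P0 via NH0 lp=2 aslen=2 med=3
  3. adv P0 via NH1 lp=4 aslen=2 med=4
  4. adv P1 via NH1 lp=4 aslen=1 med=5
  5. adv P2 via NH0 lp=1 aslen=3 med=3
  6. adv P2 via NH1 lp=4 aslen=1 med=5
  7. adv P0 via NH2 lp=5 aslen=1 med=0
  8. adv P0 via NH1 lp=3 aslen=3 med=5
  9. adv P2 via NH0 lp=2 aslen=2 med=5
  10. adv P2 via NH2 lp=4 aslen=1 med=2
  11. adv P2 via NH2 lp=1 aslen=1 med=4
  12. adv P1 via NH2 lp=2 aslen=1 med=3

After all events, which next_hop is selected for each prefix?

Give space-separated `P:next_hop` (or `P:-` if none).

Answer: P0:NH2 P1:NH1 P2:NH1

Derivation:
Op 1: best P0=NH1 P1=- P2=-
Op 2: best P0=NH0 P1=- P2=-
Op 3: best P0=NH1 P1=- P2=-
Op 4: best P0=NH1 P1=NH1 P2=-
Op 5: best P0=NH1 P1=NH1 P2=NH0
Op 6: best P0=NH1 P1=NH1 P2=NH1
Op 7: best P0=NH2 P1=NH1 P2=NH1
Op 8: best P0=NH2 P1=NH1 P2=NH1
Op 9: best P0=NH2 P1=NH1 P2=NH1
Op 10: best P0=NH2 P1=NH1 P2=NH2
Op 11: best P0=NH2 P1=NH1 P2=NH1
Op 12: best P0=NH2 P1=NH1 P2=NH1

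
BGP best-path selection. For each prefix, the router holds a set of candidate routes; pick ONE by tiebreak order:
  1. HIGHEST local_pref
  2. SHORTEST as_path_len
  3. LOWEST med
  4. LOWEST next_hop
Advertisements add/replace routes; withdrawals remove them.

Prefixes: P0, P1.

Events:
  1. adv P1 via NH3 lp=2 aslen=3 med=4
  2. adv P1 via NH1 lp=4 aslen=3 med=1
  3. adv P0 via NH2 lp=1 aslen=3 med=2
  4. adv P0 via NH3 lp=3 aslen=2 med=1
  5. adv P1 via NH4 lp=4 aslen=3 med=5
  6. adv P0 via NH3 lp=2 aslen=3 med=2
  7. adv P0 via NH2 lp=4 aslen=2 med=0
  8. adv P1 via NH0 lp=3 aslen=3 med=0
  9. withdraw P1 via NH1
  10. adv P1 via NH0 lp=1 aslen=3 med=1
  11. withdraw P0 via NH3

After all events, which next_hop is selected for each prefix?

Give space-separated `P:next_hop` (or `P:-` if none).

Answer: P0:NH2 P1:NH4

Derivation:
Op 1: best P0=- P1=NH3
Op 2: best P0=- P1=NH1
Op 3: best P0=NH2 P1=NH1
Op 4: best P0=NH3 P1=NH1
Op 5: best P0=NH3 P1=NH1
Op 6: best P0=NH3 P1=NH1
Op 7: best P0=NH2 P1=NH1
Op 8: best P0=NH2 P1=NH1
Op 9: best P0=NH2 P1=NH4
Op 10: best P0=NH2 P1=NH4
Op 11: best P0=NH2 P1=NH4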